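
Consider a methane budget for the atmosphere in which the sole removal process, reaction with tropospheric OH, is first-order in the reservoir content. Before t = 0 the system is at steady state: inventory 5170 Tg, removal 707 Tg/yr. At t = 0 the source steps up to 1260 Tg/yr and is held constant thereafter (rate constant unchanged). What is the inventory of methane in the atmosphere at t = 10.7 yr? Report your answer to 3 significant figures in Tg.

The sink rate constant is k = F₀/M₀ = 707/5170 = 0.1368 yr⁻¹.
Solving dM/dt = F₁ − kM with M(0) = M₀ gives M(t) = F₁/k + (M₀ − F₁/k)·e^(−kt).
F₁/k = 1260/0.1368 = 9213.9 Tg; kt = 0.1368 × 10.7 = 1.463, e^(−kt) = 0.2315.
M(10.7) = 9213.9 + (5170 − 9213.9) × 0.2315 = 9213.9 − 936.1 = 8277.8 Tg.

8280 Tg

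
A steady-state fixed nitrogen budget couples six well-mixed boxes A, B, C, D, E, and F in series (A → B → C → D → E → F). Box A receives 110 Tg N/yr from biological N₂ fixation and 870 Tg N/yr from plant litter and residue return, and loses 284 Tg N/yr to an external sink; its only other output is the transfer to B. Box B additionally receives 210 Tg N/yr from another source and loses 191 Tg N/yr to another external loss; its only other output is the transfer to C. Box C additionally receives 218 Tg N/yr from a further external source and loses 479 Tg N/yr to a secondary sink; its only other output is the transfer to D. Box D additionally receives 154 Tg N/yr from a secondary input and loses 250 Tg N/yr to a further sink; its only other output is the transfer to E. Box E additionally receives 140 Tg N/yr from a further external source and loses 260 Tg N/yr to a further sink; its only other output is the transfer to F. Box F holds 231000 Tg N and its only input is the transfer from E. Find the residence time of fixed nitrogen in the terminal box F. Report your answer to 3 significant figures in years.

971 yr

Box A: F(A→B) = (110 + 870) − 284 = 696.00 Tg N/yr.
Box B: F(B→C) = (696.00 + 210) − 191 = 715.00 Tg N/yr.
Box C: F(C→D) = (715.00 + 218) − 479 = 454.00 Tg N/yr.
Box D: F(D→E) = (454.00 + 154) − 250 = 358.00 Tg N/yr.
Box E: F(E→F) = (358.00 + 140) − 260 = 238.00 Tg N/yr.
Box F throughput = its input = 238.00 Tg N/yr; τ = 231000 / 238.00 = 970.6 yr.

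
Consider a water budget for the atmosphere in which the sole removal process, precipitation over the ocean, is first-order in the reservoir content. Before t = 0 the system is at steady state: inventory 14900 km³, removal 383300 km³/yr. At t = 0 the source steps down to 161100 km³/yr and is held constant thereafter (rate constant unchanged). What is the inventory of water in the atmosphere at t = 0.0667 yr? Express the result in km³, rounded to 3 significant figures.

Residence time τ = M₀/F₀ = 0.03887 yr. The eventual steady state is M_∞ = M₀·(F₁/F₀) = 14900 × 161100/383300 = 6262.4 km³.
The anomaly ΔM(t) = M(t) − M_∞ decays as ΔM₀·e^(−t/τ) with ΔM₀ = 14900 − 6262.4 = 8638 km³.
At t = 0.0667 yr, e^(−t/τ) = e^(−1.716) = 0.1798, so ΔM = 1553 km³ and M = 6262.4 + 1553 = 7815.6 km³.

7820 km³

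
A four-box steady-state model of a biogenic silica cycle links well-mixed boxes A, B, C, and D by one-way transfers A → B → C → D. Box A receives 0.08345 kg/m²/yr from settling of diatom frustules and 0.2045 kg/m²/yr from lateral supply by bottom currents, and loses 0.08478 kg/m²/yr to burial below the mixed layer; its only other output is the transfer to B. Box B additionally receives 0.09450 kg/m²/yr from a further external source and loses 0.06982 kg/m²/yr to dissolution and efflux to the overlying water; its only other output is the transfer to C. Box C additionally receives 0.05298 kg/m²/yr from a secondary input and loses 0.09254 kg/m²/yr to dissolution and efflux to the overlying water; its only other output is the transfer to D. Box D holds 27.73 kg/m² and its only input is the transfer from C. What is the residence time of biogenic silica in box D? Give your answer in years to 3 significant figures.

Box A: F(A→B) = (0.08345 + 0.2045) − 0.08478 = 0.20317 kg/m²/yr.
Box B: F(B→C) = (0.20317 + 0.09450) − 0.06982 = 0.22785 kg/m²/yr.
Box C: F(C→D) = (0.22785 + 0.05298) − 0.09254 = 0.18829 kg/m²/yr.
Box D throughput = its input = 0.18829 kg/m²/yr; τ = 27.73 / 0.18829 = 147.3 yr.

147 yr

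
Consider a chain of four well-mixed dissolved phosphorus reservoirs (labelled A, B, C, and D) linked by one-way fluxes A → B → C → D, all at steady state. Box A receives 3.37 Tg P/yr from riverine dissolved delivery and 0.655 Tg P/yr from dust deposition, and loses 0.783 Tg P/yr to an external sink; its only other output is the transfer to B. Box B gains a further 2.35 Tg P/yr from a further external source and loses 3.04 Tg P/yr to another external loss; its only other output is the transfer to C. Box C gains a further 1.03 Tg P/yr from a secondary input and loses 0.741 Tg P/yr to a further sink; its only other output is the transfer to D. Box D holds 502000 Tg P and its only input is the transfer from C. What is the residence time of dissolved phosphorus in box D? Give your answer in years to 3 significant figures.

177000 yr

Box A: F(A→B) = (3.37 + 0.655) − 0.783 = 3.2420 Tg P/yr.
Box B: F(B→C) = (3.2420 + 2.35) − 3.04 = 2.5520 Tg P/yr.
Box C: F(C→D) = (2.5520 + 1.03) − 0.741 = 2.8410 Tg P/yr.
Box D throughput = its input = 2.8410 Tg P/yr; τ = 502000 / 2.8410 = 176700 yr.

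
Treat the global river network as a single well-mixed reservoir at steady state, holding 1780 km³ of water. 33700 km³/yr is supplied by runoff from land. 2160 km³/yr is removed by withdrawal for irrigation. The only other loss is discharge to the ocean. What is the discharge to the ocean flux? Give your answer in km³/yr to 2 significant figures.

32000 km³/yr

At steady state ΣF_in = ΣF_out.
ΣF_in = 33700 km³/yr.
Discharge to the ocean flux = ΣF_in − (2160) = 33700 − 2160 = 31540 km³/yr.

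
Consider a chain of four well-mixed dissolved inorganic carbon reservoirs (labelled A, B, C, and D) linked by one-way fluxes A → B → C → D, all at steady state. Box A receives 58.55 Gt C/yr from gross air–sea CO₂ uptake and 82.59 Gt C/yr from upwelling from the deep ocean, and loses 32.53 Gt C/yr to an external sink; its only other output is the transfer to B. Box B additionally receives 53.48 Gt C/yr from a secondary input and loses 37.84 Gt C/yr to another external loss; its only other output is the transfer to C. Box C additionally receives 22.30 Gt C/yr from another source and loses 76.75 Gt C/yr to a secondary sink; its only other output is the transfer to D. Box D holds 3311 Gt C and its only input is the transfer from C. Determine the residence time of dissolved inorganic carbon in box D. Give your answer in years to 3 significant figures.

Box A: F(A→B) = (58.55 + 82.59) − 32.53 = 108.61 Gt C/yr.
Box B: F(B→C) = (108.61 + 53.48) − 37.84 = 124.25 Gt C/yr.
Box C: F(C→D) = (124.25 + 22.30) − 76.75 = 69.800 Gt C/yr.
Box D throughput = its input = 69.800 Gt C/yr; τ = 3311 / 69.800 = 47.44 yr.

47.4 yr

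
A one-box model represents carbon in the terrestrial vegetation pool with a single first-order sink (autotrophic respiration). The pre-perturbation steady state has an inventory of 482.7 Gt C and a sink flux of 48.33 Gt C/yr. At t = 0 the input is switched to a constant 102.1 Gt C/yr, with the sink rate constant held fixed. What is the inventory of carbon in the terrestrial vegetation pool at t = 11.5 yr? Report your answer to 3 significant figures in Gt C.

850 Gt C

τ = M₀/F₀ = 482.7/48.33 = 9.988 yr; rate constant k = 1/τ.
New steady state M_∞ = F₁/k = F₁·τ = 102.1 × 9.988 = 1019.7 Gt C.
M(t) = M_∞ + (M₀ − M_∞)·e^(−t/τ); t/τ = 11.5/9.988 = 1.151, so e^(−t/τ) = 0.3162.
M(t) = 1019.7 − 537.0 × 0.3162 = 849.93 Gt C.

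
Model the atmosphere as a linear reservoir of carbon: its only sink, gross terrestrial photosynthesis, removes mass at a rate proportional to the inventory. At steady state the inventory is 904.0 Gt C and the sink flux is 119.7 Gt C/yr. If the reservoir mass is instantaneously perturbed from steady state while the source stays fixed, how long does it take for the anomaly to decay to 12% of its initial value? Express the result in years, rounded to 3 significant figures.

16.0 yr

For a linear reservoir the anomaly decays as exp(−t/τ) with τ = M/F = 904.0/119.7 = 7.552 yr.
exp(−t/τ) = 0.12 ⇒ t = −τ ln(0.12) = 7.552 × 2.120 = 16.01 yr.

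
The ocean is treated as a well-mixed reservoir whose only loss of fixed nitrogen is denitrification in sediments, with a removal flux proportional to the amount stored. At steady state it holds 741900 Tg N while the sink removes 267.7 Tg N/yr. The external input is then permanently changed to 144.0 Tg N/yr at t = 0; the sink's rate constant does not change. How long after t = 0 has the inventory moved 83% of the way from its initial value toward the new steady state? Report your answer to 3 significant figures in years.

4910 yr

τ = M₀/F₀ = 741900/267.7 = 2771 yr.
The remaining gap fraction is e^(−t/τ); 83% covered ⇒ e^(−t/τ) = 0.170.
t = −τ ln(0.170) = 2771 × 1.772 = 4911 yr.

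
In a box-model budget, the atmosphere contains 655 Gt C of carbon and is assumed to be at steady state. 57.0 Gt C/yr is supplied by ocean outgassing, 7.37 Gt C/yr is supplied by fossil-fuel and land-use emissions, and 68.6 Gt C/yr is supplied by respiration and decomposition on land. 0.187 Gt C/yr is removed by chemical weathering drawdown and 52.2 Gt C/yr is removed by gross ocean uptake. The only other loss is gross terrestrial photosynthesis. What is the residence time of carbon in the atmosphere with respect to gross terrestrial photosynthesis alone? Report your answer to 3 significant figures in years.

At steady state ΣF_in = ΣF_out.
ΣF_in = 57.0 + 7.37 + 68.6 = 132.97 Gt C/yr.
Gross terrestrial photosynthesis flux = ΣF_in − (0.187 + 52.2) = 132.97 − 52.39 = 80.58 Gt C/yr.
τ = M / F = 655 / 80.58 = 8.128 yr.

8.13 yr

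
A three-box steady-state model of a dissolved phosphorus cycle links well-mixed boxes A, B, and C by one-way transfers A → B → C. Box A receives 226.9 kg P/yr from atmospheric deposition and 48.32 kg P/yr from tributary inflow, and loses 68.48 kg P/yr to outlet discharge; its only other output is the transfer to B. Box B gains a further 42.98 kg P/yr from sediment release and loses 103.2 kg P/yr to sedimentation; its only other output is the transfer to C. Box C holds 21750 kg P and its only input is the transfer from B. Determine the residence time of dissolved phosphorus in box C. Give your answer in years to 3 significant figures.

148 yr

Box A: F(A→B) = (226.9 + 48.32) − 68.48 = 206.74 kg P/yr.
Box B: F(B→C) = (206.74 + 42.98) − 103.2 = 146.52 kg P/yr.
Box C throughput = its input = 146.52 kg P/yr; τ = 21750 / 146.52 = 148.4 yr.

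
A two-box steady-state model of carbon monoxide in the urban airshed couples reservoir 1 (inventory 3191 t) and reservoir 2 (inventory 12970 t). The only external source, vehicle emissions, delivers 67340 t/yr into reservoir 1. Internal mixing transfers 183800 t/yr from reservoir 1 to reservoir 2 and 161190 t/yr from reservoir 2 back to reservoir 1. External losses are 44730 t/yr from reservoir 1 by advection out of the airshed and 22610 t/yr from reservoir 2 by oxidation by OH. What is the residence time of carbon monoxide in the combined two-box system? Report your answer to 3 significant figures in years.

For the system as a whole, the A↔B exchange is internal and contributes nothing to the throughput; only the external sinks remove mass.
M_total = 3191 + 12970 = 16161 t.
ΣF_external_out = 44730 + 22610 = 67340 t/yr.
τ = M_total / ΣF_ext = 16161 / 67340 = 0.2400 yr.

0.240 yr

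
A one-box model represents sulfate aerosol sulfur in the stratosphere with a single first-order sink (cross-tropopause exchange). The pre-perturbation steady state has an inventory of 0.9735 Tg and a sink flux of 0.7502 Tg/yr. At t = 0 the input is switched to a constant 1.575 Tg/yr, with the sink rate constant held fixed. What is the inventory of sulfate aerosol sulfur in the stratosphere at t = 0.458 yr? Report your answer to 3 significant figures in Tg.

1.29 Tg

The sink rate constant is k = F₀/M₀ = 0.7502/0.9735 = 0.7706 yr⁻¹.
Solving dM/dt = F₁ − kM with M(0) = M₀ gives M(t) = F₁/k + (M₀ − F₁/k)·e^(−kt).
F₁/k = 1.575/0.7706 = 2.0438 Tg; kt = 0.7706 × 0.458 = 0.3529, e^(−kt) = 0.7026.
M(0.458) = 2.0438 + (0.9735 − 2.0438) × 0.7026 = 2.0438 − 0.7520 = 1.2918 Tg.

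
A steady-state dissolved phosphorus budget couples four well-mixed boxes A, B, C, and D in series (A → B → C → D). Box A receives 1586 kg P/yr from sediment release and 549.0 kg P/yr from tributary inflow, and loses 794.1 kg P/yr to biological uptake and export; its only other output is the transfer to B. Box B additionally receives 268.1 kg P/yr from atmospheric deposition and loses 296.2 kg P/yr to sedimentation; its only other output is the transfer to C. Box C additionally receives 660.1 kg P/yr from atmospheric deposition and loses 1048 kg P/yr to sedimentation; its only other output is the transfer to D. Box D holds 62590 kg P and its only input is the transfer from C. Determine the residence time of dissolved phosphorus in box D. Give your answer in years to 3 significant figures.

67.7 yr

Box A: F(A→B) = (1586 + 549.0) − 794.1 = 1340.9 kg P/yr.
Box B: F(B→C) = (1340.9 + 268.1) − 296.2 = 1312.8 kg P/yr.
Box C: F(C→D) = (1312.8 + 660.1) − 1048 = 924.90 kg P/yr.
Box D throughput = its input = 924.90 kg P/yr; τ = 62590 / 924.90 = 67.67 yr.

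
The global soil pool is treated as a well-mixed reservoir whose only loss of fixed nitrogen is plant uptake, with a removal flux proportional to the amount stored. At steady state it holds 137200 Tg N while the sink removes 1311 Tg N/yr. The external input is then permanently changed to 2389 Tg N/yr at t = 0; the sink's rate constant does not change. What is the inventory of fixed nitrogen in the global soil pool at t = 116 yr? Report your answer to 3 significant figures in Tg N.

τ = M₀/F₀ = 137200/1311 = 104.7 yr; rate constant k = 1/τ.
New steady state M_∞ = F₁/k = F₁·τ = 2389 × 104.7 = 250020 Tg N.
M(t) = M_∞ + (M₀ − M_∞)·e^(−t/τ); t/τ = 116/104.7 = 1.108, so e^(−t/τ) = 0.3301.
M(t) = 250020 − 112800 × 0.3301 = 212780 Tg N.

213000 Tg N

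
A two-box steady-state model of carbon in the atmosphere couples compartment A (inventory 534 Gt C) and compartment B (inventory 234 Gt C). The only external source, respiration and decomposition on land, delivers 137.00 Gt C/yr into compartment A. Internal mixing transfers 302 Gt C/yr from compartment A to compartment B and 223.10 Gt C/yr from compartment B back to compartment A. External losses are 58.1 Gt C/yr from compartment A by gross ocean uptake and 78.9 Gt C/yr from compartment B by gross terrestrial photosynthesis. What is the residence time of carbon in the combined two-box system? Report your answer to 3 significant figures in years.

5.61 yr

Treat the two boxes together as one reservoir: the mixing fluxes between them are internal recycling, so τ = ΣM / Σ(external losses).
M_total = 534 + 234 = 768.00 Gt C.
ΣF_external_out = 58.1 + 78.9 = 137.00 Gt C/yr.
τ = M_total / ΣF_ext = 768.00 / 137.00 = 5.606 yr.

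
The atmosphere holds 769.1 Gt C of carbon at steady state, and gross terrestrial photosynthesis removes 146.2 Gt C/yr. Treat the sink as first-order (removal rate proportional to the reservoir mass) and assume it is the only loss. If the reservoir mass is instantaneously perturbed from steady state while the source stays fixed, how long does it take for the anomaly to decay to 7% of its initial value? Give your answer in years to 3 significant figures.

For a linear reservoir the anomaly decays as exp(−t/τ) with τ = M/F = 769.1/146.2 = 5.261 yr.
exp(−t/τ) = 0.07 ⇒ t = −τ ln(0.07) = 5.261 × 2.659 = 13.99 yr.

14.0 yr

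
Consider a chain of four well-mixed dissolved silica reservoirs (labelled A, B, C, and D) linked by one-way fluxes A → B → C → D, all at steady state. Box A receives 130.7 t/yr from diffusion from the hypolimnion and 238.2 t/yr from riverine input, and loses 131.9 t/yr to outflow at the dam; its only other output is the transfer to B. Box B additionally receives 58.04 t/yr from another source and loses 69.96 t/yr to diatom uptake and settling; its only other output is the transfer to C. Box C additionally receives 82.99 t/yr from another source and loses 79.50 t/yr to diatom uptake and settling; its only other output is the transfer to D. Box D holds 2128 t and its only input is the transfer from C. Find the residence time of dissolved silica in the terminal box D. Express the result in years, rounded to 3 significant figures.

Box A: F(A→B) = (130.7 + 238.2) − 131.9 = 237.00 t/yr.
Box B: F(B→C) = (237.00 + 58.04) − 69.96 = 225.08 t/yr.
Box C: F(C→D) = (225.08 + 82.99) − 79.50 = 228.57 t/yr.
Box D throughput = its input = 228.57 t/yr; τ = 2128 / 228.57 = 9.310 yr.

9.31 yr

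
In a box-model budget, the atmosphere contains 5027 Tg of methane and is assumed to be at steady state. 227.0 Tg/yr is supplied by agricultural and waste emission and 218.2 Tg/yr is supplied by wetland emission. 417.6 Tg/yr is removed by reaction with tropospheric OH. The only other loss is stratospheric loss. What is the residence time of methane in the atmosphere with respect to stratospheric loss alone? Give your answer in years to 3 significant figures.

182 yr

At steady state ΣF_in = ΣF_out.
ΣF_in = 227.0 + 218.2 = 445.20 Tg/yr.
Stratospheric loss flux = ΣF_in − (417.6) = 445.20 − 417.6 = 27.60 Tg/yr.
τ = M / F = 5027 / 27.60 = 182.1 yr.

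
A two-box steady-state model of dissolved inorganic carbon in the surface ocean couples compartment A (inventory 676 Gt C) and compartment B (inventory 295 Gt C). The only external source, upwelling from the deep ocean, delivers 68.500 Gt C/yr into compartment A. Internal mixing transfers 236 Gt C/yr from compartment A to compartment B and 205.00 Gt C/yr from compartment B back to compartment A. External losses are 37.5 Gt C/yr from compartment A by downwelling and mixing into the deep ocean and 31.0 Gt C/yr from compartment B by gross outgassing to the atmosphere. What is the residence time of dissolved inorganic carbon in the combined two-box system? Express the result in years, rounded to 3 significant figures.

Treat the two boxes together as one reservoir: the mixing fluxes between them are internal recycling, so τ = ΣM / Σ(external losses).
M_total = 676 + 295 = 971.00 Gt C.
ΣF_external_out = 37.5 + 31.0 = 68.500 Gt C/yr.
τ = M_total / ΣF_ext = 971.00 / 68.500 = 14.18 yr.

14.2 yr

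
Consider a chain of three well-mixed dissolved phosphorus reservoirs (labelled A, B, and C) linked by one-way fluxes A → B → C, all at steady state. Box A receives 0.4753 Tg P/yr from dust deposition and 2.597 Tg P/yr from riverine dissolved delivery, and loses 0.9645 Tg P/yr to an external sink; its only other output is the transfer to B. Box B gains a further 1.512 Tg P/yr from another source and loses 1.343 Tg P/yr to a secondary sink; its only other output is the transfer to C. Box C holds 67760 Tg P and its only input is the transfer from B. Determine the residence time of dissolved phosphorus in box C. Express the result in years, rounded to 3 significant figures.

Box A: F(A→B) = (0.4753 + 2.597) − 0.9645 = 2.1078 Tg P/yr.
Box B: F(B→C) = (2.1078 + 1.512) − 1.343 = 2.2768 Tg P/yr.
Box C throughput = its input = 2.2768 Tg P/yr; τ = 67760 / 2.2768 = 29760 yr.

29800 yr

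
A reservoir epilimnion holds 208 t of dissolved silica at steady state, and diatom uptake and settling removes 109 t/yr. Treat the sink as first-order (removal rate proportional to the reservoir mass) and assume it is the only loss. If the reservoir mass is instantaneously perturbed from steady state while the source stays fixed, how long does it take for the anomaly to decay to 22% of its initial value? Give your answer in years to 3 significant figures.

2.89 yr

For a linear reservoir the anomaly decays as exp(−t/τ) with τ = M/F = 208/109 = 1.908 yr.
exp(−t/τ) = 0.22 ⇒ t = −τ ln(0.22) = 1.908 × 1.514 = 2.889 yr.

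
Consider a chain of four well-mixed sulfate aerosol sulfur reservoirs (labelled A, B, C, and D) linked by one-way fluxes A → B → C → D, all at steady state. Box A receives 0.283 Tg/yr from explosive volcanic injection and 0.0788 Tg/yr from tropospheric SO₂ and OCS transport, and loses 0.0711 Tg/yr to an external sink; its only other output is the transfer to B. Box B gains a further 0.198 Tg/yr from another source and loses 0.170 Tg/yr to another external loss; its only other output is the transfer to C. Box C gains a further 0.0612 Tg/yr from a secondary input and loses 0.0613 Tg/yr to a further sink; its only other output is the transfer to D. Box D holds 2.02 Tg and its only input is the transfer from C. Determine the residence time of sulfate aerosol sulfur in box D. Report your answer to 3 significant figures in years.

6.34 yr

Box A: F(A→B) = (0.283 + 0.0788) − 0.0711 = 0.29070 Tg/yr.
Box B: F(B→C) = (0.29070 + 0.198) − 0.170 = 0.31870 Tg/yr.
Box C: F(C→D) = (0.31870 + 0.0612) − 0.0613 = 0.31860 Tg/yr.
Box D throughput = its input = 0.31860 Tg/yr; τ = 2.02 / 0.31860 = 6.340 yr.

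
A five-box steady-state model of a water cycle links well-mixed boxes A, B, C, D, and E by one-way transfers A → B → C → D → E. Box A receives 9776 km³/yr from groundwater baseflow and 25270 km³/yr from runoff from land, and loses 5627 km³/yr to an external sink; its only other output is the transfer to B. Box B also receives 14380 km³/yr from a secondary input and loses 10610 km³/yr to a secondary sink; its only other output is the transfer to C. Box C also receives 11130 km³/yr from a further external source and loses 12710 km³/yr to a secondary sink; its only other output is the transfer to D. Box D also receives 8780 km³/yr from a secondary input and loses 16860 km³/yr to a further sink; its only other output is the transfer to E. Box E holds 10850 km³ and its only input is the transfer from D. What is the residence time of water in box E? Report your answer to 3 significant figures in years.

Box A: F(A→B) = (9776 + 25270) − 5627 = 29419 km³/yr.
Box B: F(B→C) = (29419 + 14380) − 10610 = 33189 km³/yr.
Box C: F(C→D) = (33189 + 11130) − 12710 = 31609 km³/yr.
Box D: F(D→E) = (31609 + 8780) − 16860 = 23529 km³/yr.
Box E throughput = its input = 23529 km³/yr; τ = 10850 / 23529 = 0.4611 yr.

0.461 yr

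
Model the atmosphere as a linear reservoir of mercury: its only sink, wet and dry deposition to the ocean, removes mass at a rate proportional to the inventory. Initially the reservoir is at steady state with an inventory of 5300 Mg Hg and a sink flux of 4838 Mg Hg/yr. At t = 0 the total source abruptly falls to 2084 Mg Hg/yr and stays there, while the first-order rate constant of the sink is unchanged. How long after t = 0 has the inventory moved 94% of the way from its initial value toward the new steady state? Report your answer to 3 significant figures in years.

3.08 yr

τ = M₀/F₀ = 5300/4838 = 1.095 yr.
The remaining gap fraction is e^(−t/τ); 94% covered ⇒ e^(−t/τ) = 0.0600.
t = −τ ln(0.0600) = 1.095 × 2.813 = 3.082 yr.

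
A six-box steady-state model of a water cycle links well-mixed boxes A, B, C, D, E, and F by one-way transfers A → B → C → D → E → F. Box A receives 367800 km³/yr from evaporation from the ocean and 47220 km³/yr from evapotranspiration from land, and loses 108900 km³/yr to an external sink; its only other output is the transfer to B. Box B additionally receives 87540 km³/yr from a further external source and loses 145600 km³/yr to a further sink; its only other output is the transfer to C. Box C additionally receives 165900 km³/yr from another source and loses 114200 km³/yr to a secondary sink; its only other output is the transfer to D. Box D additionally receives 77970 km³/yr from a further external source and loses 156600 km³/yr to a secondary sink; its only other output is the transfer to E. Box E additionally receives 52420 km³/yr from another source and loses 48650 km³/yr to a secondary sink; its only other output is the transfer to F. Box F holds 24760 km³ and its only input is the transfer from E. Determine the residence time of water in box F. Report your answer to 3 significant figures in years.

Box A: F(A→B) = (367800 + 47220) − 108900 = 306120 km³/yr.
Box B: F(B→C) = (306120 + 87540) − 145600 = 248060 km³/yr.
Box C: F(C→D) = (248060 + 165900) − 114200 = 299760 km³/yr.
Box D: F(D→E) = (299760 + 77970) − 156600 = 221130 km³/yr.
Box E: F(E→F) = (221130 + 52420) − 48650 = 224900 km³/yr.
Box F throughput = its input = 224900 km³/yr; τ = 24760 / 224900 = 0.1101 yr.

0.110 yr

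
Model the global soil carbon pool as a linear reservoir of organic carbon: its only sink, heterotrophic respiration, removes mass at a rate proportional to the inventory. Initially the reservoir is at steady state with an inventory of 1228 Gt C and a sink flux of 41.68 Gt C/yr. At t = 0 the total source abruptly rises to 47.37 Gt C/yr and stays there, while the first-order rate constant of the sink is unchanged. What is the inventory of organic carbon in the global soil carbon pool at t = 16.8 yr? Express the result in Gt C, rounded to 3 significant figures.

τ = M₀/F₀ = 1228/41.68 = 29.46 yr; rate constant k = 1/τ.
New steady state M_∞ = F₁/k = F₁·τ = 47.37 × 29.46 = 1395.6 Gt C.
M(t) = M_∞ + (M₀ − M_∞)·e^(−t/τ); t/τ = 16.8/29.46 = 0.5702, so e^(−t/τ) = 0.5654.
M(t) = 1395.6 − 167.6 × 0.5654 = 1300.9 Gt C.

1300 Gt C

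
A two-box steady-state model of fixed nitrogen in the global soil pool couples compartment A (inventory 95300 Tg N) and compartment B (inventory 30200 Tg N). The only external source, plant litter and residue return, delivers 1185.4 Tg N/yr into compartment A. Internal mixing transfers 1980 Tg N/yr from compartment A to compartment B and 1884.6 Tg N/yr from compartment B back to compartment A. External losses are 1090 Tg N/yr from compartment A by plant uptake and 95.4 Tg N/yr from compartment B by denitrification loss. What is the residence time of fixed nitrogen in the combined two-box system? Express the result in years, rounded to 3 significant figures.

106 yr

For the system as a whole, the A↔B exchange is internal and contributes nothing to the throughput; only the external sinks remove mass.
M_total = 95300 + 30200 = 125500 Tg N.
ΣF_external_out = 1090 + 95.4 = 1185.4 Tg N/yr.
τ = M_total / ΣF_ext = 125500 / 1185.4 = 105.9 yr.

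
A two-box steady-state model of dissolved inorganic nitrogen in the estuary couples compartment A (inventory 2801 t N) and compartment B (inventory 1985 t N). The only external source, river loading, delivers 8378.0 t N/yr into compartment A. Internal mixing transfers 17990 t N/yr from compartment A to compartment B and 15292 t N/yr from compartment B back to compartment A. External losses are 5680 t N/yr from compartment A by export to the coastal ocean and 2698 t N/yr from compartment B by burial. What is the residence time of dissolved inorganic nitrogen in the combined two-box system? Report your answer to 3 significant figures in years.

0.571 yr

For the system as a whole, the A↔B exchange is internal and contributes nothing to the throughput; only the external sinks remove mass.
M_total = 2801 + 1985 = 4786.0 t N.
ΣF_external_out = 5680 + 2698 = 8378.0 t N/yr.
τ = M_total / ΣF_ext = 4786.0 / 8378.0 = 0.5713 yr.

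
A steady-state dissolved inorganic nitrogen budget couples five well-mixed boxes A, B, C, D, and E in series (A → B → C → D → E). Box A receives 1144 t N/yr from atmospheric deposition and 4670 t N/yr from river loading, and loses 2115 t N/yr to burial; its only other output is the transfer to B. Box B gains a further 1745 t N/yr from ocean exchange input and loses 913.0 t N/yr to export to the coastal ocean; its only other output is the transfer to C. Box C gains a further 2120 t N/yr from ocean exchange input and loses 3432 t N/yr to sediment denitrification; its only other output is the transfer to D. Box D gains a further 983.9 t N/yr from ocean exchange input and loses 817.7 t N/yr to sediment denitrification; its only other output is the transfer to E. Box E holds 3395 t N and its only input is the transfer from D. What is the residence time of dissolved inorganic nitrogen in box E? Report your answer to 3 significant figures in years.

1.00 yr

Box A: F(A→B) = (1144 + 4670) − 2115 = 3699.0 t N/yr.
Box B: F(B→C) = (3699.0 + 1745) − 913.0 = 4531.0 t N/yr.
Box C: F(C→D) = (4531.0 + 2120) − 3432 = 3219.0 t N/yr.
Box D: F(D→E) = (3219.0 + 983.9) − 817.7 = 3385.2 t N/yr.
Box E throughput = its input = 3385.2 t N/yr; τ = 3395 / 3385.2 = 1.003 yr.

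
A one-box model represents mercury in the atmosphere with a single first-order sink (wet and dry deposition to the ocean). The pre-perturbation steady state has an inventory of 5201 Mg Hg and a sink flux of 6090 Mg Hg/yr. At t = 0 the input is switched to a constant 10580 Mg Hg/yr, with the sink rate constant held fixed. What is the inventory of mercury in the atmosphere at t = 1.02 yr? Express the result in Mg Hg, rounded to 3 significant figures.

τ = M₀/F₀ = 5201/6090 = 0.8540 yr; rate constant k = 1/τ.
New steady state M_∞ = F₁/k = F₁·τ = 10580 × 0.8540 = 9035.6 Mg Hg.
M(t) = M_∞ + (M₀ − M_∞)·e^(−t/τ); t/τ = 1.02/0.8540 = 1.194, so e^(−t/τ) = 0.3029.
M(t) = 9035.6 − 3835 × 0.3029 = 7874.1 Mg Hg.

7870 Mg Hg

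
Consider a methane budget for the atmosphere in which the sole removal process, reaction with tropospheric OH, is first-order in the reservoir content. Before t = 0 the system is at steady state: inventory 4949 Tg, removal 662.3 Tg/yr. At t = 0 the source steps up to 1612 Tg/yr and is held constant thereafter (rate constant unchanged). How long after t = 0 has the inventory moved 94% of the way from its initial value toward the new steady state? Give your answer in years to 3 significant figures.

τ = M₀/F₀ = 4949/662.3 = 7.472 yr.
The remaining gap fraction is e^(−t/τ); 94% covered ⇒ e^(−t/τ) = 0.0600.
t = −τ ln(0.0600) = 7.472 × 2.813 = 21.02 yr.

21.0 yr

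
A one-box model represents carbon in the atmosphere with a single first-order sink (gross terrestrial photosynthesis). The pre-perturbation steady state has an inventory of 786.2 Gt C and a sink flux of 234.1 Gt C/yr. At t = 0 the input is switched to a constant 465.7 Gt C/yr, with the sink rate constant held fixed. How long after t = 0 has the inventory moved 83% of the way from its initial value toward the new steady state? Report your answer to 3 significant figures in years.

5.95 yr

τ = M₀/F₀ = 786.2/234.1 = 3.358 yr.
The remaining gap fraction is e^(−t/τ); 83% covered ⇒ e^(−t/τ) = 0.170.
t = −τ ln(0.170) = 3.358 × 1.772 = 5.951 yr.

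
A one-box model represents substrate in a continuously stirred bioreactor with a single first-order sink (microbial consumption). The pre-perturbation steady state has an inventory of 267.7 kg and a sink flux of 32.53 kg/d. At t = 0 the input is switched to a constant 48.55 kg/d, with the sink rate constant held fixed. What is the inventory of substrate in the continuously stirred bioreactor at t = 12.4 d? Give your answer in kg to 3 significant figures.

The sink rate constant is k = F₀/M₀ = 32.53/267.7 = 0.1215 d⁻¹.
Solving dM/dt = F₁ − kM with M(0) = M₀ gives M(t) = F₁/k + (M₀ − F₁/k)·e^(−kt).
F₁/k = 48.55/0.1215 = 399.53 kg; kt = 0.1215 × 12.4 = 1.507, e^(−kt) = 0.2216.
M(12.4) = 399.53 + (267.7 − 399.53) × 0.2216 = 399.53 − 29.22 = 370.32 kg.

370 kg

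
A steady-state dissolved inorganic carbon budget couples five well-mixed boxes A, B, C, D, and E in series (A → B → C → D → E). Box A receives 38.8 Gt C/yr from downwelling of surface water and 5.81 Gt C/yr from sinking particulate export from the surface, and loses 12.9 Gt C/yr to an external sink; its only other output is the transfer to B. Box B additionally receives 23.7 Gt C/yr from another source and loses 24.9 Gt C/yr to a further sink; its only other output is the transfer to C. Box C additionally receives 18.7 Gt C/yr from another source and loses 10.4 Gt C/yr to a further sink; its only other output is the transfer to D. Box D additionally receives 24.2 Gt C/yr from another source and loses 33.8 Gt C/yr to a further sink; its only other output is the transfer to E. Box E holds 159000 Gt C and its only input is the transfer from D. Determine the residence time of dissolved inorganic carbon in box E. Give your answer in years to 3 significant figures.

Box A: F(A→B) = (38.8 + 5.81) − 12.9 = 31.710 Gt C/yr.
Box B: F(B→C) = (31.710 + 23.7) − 24.9 = 30.510 Gt C/yr.
Box C: F(C→D) = (30.510 + 18.7) − 10.4 = 38.810 Gt C/yr.
Box D: F(D→E) = (38.810 + 24.2) − 33.8 = 29.210 Gt C/yr.
Box E throughput = its input = 29.210 Gt C/yr; τ = 159000 / 29.210 = 5443 yr.

5440 yr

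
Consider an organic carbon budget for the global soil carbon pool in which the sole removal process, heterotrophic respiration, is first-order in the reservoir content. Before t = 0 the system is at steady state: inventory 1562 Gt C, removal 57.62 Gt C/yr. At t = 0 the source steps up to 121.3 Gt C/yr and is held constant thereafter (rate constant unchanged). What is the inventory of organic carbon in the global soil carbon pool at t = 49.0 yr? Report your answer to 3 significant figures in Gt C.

3010 Gt C

Residence time τ = M₀/F₀ = 27.11 yr. The eventual steady state is M_∞ = M₀·(F₁/F₀) = 1562 × 121.3/57.62 = 3288.3 Gt C.
The anomaly ΔM(t) = M(t) − M_∞ decays as ΔM₀·e^(−t/τ) with ΔM₀ = 1562 − 3288.3 = −1726 Gt C.
At t = 49.0 yr, e^(−t/τ) = e^(−1.808) = 0.1641, so ΔM = −283.2 Gt C and M = 3288.3 − 283.2 = 3005.1 Gt C.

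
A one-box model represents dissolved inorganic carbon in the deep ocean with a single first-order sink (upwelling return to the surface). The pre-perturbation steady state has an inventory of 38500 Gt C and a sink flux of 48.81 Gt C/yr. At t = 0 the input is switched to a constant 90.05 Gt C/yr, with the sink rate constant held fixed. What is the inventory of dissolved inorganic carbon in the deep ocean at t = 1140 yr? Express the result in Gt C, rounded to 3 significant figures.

63400 Gt C

The sink rate constant is k = F₀/M₀ = 48.81/38500 = 0.001268 yr⁻¹.
Solving dM/dt = F₁ − kM with M(0) = M₀ gives M(t) = F₁/k + (M₀ − F₁/k)·e^(−kt).
F₁/k = 90.05/0.001268 = 71029 Gt C; kt = 0.001268 × 1140 = 1.445, e^(−kt) = 0.2357.
M(1140) = 71029 + (38500 − 71029) × 0.2357 = 71029 − 7666 = 63363 Gt C.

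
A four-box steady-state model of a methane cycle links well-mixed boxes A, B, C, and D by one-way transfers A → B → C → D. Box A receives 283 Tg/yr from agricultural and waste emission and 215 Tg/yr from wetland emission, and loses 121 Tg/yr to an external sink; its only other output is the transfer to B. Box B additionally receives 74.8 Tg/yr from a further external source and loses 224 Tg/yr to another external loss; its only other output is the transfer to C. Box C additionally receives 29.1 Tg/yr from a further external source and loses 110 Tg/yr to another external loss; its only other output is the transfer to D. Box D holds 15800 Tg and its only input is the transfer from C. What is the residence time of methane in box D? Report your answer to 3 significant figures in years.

108 yr

Box A: F(A→B) = (283 + 215) − 121 = 377.00 Tg/yr.
Box B: F(B→C) = (377.00 + 74.8) − 224 = 227.80 Tg/yr.
Box C: F(C→D) = (227.80 + 29.1) − 110 = 146.90 Tg/yr.
Box D throughput = its input = 146.90 Tg/yr; τ = 15800 / 146.90 = 107.6 yr.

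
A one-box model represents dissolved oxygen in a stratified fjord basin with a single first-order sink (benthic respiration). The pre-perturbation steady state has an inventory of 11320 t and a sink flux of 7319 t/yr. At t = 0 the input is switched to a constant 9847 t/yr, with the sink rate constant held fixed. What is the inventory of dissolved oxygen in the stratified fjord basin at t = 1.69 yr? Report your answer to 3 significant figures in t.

13900 t

The sink rate constant is k = F₀/M₀ = 7319/11320 = 0.6466 yr⁻¹.
Solving dM/dt = F₁ − kM with M(0) = M₀ gives M(t) = F₁/k + (M₀ − F₁/k)·e^(−kt).
F₁/k = 9847/0.6466 = 15230 t; kt = 0.6466 × 1.69 = 1.093, e^(−kt) = 0.3353.
M(1.69) = 15230 + (11320 − 15230) × 0.3353 = 15230 − 1311 = 13919 t.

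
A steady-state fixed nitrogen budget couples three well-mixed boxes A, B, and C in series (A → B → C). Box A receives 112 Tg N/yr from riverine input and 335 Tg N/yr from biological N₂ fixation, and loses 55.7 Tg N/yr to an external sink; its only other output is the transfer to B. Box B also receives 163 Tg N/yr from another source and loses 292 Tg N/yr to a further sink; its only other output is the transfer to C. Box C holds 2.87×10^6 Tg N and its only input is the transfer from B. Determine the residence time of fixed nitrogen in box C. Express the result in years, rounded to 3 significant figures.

10900 yr

Box A: F(A→B) = (112 + 335) − 55.7 = 391.30 Tg N/yr.
Box B: F(B→C) = (391.30 + 163) − 292 = 262.30 Tg N/yr.
Box C throughput = its input = 262.30 Tg N/yr; τ = 2.87×10^6 / 262.30 = 10940 yr.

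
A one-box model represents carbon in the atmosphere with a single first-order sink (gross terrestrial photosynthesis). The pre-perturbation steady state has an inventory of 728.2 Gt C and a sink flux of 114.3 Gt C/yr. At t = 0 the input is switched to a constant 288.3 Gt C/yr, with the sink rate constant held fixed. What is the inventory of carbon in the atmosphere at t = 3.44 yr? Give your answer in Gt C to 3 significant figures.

τ = M₀/F₀ = 728.2/114.3 = 6.371 yr; rate constant k = 1/τ.
New steady state M_∞ = F₁/k = F₁·τ = 288.3 × 6.371 = 1836.7 Gt C.
M(t) = M_∞ + (M₀ − M_∞)·e^(−t/τ); t/τ = 3.44/6.371 = 0.5400, so e^(−t/τ) = 0.5828.
M(t) = 1836.7 − 1109 × 0.5828 = 1190.7 Gt C.

1190 Gt C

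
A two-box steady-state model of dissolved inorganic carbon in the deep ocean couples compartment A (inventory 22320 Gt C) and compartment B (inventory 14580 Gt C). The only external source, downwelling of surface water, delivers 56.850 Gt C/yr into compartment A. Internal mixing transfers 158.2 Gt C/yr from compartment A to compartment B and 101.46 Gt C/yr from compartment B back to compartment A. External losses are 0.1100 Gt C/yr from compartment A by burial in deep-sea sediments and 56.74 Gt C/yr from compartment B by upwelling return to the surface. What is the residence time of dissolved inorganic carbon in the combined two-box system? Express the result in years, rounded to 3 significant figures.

649 yr

Residence time in the combined system uses the total inventory and the total *external* removal — internal exchanges between the two boxes cancel.
M_total = 22320 + 14580 = 36900 Gt C.
ΣF_external_out = 0.1100 + 56.74 = 56.850 Gt C/yr.
τ = M_total / ΣF_ext = 36900 / 56.850 = 649.1 yr.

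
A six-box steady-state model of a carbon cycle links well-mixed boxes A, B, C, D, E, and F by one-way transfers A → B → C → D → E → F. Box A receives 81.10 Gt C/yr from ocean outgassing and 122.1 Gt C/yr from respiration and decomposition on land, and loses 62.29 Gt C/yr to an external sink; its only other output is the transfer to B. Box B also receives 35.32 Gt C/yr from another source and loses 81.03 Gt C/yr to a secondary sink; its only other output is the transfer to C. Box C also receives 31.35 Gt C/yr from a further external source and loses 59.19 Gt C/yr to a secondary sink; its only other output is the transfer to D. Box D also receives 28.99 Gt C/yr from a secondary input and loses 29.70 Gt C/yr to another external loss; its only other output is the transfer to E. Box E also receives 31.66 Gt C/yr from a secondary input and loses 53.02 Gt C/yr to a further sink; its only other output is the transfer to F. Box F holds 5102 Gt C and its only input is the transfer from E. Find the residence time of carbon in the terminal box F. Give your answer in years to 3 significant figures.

113 yr

Box A: F(A→B) = (81.10 + 122.1) − 62.29 = 140.91 Gt C/yr.
Box B: F(B→C) = (140.91 + 35.32) − 81.03 = 95.200 Gt C/yr.
Box C: F(C→D) = (95.200 + 31.35) − 59.19 = 67.360 Gt C/yr.
Box D: F(D→E) = (67.360 + 28.99) − 29.70 = 66.650 Gt C/yr.
Box E: F(E→F) = (66.650 + 31.66) − 53.02 = 45.290 Gt C/yr.
Box F throughput = its input = 45.290 Gt C/yr; τ = 5102 / 45.290 = 112.7 yr.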